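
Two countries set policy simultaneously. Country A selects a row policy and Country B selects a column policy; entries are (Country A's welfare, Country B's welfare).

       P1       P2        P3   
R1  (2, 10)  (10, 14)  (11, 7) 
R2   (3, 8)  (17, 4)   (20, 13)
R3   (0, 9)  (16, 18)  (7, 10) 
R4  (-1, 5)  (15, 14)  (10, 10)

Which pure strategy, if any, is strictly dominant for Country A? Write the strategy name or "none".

R2

R2 vs R1: P1: 3>2, P2: 17>10, P3: 20>11.
R2 vs R3: P1: 3>0, P2: 17>16, P3: 20>7.
R2 vs R4: P1: 3>-1, P2: 17>15, P3: 20>10.
R2 strictly beats every other strategy against every opponent action, so it is strictly dominant.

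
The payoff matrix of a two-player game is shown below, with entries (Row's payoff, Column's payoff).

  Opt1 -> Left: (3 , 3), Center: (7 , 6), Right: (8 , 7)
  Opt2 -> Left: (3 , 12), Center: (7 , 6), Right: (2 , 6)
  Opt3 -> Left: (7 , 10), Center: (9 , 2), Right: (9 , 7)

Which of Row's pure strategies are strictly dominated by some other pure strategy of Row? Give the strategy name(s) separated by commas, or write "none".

Opt1, Opt2

Opt3 strictly dominates Opt1 — Left: 7>3, Center: 9>7, Right: 9>8.
Opt2 is strictly dominated by Opt3 (Left: 7>3, Center: 9>7, Right: 9>2).
Opt3: no other strategy beats it everywhere (Opt1 at Left (7>3); Opt2 at Left (7>3)).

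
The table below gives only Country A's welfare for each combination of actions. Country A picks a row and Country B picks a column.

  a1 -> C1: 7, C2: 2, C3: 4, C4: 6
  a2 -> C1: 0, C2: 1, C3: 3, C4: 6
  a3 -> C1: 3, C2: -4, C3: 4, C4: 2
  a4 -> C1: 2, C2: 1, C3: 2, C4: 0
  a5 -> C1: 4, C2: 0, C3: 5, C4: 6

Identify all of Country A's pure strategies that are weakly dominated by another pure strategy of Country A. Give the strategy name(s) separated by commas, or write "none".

a1: no other strategy beats it everywhere (a2 at C1 (7>0); a3 at C1 (7>3); a4 at C1 (7>2); a5 at C1 (7>4)).
a2 is weakly dominated by a1 (C1: 7>0, C2: 2>1, C3: 4>3, C4: 6=6).
a3: dominated, since a1 does at least as well everywhere (C1: 7>3, C2: 2>-4, C3: 4=4, C4: 6>2).
a1 weakly dominates a4 — C1: 7>2, C2: 2>1, C3: 4>2, C4: 6>0.
a5 is not dominated — it holds its own against a1 at C3 (5>4); a2 at C1 (4>0); a3 at C1 (4>3); a4 at C1 (4>2).

a2, a3, a4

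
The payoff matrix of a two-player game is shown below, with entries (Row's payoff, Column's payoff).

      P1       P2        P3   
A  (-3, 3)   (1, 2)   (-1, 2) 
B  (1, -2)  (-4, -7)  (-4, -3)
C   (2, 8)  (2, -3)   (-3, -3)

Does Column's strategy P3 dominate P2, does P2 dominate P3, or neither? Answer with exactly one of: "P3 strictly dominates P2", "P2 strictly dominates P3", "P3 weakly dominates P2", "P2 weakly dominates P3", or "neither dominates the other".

P3 weakly dominates P2

Compare P3 to P2 across each choice by Row: A: 2=2, B: -3>-7, C: -3=-3.
P3 is at least as good everywhere and strictly better somewhere (tied only at A, C), so P3 weakly but not strictly dominates P2.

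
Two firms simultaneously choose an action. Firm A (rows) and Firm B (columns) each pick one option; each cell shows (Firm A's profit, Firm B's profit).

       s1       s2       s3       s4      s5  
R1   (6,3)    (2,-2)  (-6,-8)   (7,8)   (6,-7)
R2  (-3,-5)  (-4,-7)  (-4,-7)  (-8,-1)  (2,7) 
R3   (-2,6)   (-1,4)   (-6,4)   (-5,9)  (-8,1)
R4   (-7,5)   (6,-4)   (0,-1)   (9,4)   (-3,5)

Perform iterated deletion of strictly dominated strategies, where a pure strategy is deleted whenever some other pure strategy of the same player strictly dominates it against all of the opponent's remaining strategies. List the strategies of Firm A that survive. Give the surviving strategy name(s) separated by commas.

Column s2 is eliminated: s1 beats it against every remaining row (R1: 3>-2, R2: -5>-7, R3: 6>4, R4: 5>-4).
Column s3 is eliminated: s1 beats it against every remaining row (R1: 3>-8, R2: -5>-7, R3: 6>4, R4: 5>-1).
For Firm A, R1 strictly dominates R2 on the remaining columns (s1: 6>-3, s4: 7>-8, s5: 6>2); eliminate R2.
For Firm A, R1 strictly dominates R3 on the remaining columns (s1: 6>-2, s4: 7>-5, s5: 6>-8); eliminate R3.
Among the remaining strategies, none is strictly dominated by another pure strategy of the same player, so the elimination stops.
Surviving strategies — Firm A: {R1, R4}; Firm B: {s1, s4, s5}.

R1, R4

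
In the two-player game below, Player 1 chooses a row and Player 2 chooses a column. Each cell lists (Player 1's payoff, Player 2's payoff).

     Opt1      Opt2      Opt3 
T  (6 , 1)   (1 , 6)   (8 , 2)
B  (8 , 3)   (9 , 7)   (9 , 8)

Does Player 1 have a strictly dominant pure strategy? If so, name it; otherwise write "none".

B

B vs T: Opt1: 8>6, Opt2: 9>1, Opt3: 9>8.
B strictly beats every other strategy against every opponent action, so it is strictly dominant.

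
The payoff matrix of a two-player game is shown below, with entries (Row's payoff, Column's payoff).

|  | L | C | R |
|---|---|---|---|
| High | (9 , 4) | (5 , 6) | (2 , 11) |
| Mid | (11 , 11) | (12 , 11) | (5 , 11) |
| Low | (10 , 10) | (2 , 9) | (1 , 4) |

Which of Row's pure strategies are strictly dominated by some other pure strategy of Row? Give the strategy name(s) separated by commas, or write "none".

High is strictly dominated by Mid (L: 11>9, C: 12>5, R: 5>2).
Nothing dominates Mid: High at L (11>9); Low at L (11>10).
Mid strictly dominates Low — L: 11>10, C: 12>2, R: 5>1.

High, Low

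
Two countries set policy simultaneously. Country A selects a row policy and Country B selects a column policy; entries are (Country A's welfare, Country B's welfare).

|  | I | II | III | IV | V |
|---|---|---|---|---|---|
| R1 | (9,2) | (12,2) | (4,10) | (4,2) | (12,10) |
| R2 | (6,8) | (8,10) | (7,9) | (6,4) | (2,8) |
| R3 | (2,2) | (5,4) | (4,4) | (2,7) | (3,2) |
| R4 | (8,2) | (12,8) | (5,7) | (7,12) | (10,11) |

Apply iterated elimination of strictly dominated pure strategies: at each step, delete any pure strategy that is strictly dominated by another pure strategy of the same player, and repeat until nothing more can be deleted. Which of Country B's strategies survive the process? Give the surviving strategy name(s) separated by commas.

II, III, IV, V

For Country A, R4 strictly dominates R3 on the remaining columns (I: 8>2, II: 12>5, III: 5>4, IV: 7>2, V: 10>3); eliminate R3.
For Country B, III strictly dominates I on the remaining rows (R1: 10>2, R2: 9>8, R4: 7>2); eliminate I.
Among the remaining strategies, none is strictly dominated by another pure strategy of the same player, so the elimination stops.
Surviving strategies — Country A: {R1, R2, R4}; Country B: {II, III, IV, V}.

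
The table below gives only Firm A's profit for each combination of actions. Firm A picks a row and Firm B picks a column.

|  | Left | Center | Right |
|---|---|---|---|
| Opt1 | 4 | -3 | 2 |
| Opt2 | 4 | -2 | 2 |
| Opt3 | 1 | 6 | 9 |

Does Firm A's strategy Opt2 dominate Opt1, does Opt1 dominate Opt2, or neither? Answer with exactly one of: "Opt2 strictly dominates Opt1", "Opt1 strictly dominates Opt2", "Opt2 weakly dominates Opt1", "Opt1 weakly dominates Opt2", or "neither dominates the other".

Opt2 weakly dominates Opt1

Compare Opt2 to Opt1 across every action of Firm B: Left: 4=4, Center: -2>-3, Right: 2=2.
Opt2 is at least as good everywhere and strictly better somewhere (tied only at Left, Right), so Opt2 weakly but not strictly dominates Opt1.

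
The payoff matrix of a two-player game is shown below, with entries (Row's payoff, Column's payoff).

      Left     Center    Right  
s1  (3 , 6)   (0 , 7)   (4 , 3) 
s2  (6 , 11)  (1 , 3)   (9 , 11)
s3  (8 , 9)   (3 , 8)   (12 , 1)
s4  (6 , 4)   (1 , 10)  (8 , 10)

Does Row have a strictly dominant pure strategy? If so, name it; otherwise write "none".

s3 vs s1: Left: 8>3, Center: 3>0, Right: 12>4.
s3 vs s2: Left: 8>6, Center: 3>1, Right: 12>9.
s3 vs s4: Left: 8>6, Center: 3>1, Right: 12>8.
s3 strictly beats every other strategy against every opponent action, so it is strictly dominant.

s3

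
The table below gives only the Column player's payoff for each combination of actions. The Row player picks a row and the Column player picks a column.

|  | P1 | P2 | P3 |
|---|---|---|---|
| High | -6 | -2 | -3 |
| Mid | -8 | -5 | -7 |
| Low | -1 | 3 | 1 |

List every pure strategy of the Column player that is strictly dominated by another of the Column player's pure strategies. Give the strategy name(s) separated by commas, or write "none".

P1, P3

P1 is strictly dominated by P2 (High: -2>-6, Mid: -5>-8, Low: 3>-1).
P2 is not dominated — it holds its own against P1 at High (-2>-6); P3 at High (-2>-3).
P3: dominated, since P2 does at least as well everywhere (High: -2>-3, Mid: -5>-7, Low: 3>1).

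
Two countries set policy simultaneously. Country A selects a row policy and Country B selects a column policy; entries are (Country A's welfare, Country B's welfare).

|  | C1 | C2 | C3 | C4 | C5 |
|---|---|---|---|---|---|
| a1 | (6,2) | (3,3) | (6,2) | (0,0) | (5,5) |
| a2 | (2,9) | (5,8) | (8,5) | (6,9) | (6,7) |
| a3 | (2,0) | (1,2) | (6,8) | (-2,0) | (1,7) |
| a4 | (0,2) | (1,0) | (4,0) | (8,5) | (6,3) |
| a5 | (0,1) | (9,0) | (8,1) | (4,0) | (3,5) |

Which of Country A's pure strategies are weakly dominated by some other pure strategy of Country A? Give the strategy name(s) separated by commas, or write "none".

a3

a1 is not dominated — it holds its own against a2 at C1 (6>2); a3 at C1 (6>2); a4 at C1 (6>0); a5 at C1 (6>0).
a2: no other strategy beats it everywhere (a1 at C2 (5>3); a3 at C2 (5>1); a4 at C1 (2>0); a5 at C1 (2>0)).
a3 is weakly dominated by a1 (C1: 6>2, C2: 3>1, C3: 6=6, C4: 0>-2, C5: 5>1).
Nothing dominates a4: a1 at C4 (8>0); a2 at C4 (8>6); a3 at C4 (8>-2); a5 at C4 (8>4).
Nothing dominates a5: a1 at C2 (9>3); a2 at C2 (9>5); a3 at C2 (9>1); a4 at C2 (9>1).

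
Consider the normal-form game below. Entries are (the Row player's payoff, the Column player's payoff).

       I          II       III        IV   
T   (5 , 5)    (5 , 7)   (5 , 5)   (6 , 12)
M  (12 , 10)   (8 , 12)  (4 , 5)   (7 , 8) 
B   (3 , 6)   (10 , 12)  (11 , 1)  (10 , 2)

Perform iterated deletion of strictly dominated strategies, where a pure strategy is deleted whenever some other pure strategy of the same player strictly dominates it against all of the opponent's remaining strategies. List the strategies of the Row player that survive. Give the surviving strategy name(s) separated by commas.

The Column player's strategy I is strictly dominated by II (T: 7>5, M: 12>10, B: 12>6) and is removed.
For the Row player, B strictly dominates T on the remaining columns (II: 10>5, III: 11>5, IV: 10>6); eliminate T.
Row M is eliminated: B beats it against every remaining column (II: 10>8, III: 11>4, IV: 10>7).
Column III is eliminated: II beats it against every remaining row (B: 12>1).
The Column player's strategy IV is strictly dominated by II (B: 12>2) and is removed.
Among the remaining strategies, none is strictly dominated by another pure strategy of the same player, so the elimination stops.
Surviving strategies — the Row player: {B}; the Column player: {II}.

B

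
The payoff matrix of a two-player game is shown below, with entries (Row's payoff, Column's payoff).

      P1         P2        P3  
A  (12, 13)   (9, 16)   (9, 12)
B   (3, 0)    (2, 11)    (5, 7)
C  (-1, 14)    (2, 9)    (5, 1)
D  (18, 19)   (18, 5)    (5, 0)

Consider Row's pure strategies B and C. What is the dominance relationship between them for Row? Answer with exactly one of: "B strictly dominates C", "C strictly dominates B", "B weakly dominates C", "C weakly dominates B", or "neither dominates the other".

B weakly dominates C

B's payoffs vs C's, by Column's action — P1: 3>-1, P2: 2=2, P3: 5=5.
B is at least as good everywhere and strictly better somewhere (tied only at P2, P3), so B weakly but not strictly dominates C.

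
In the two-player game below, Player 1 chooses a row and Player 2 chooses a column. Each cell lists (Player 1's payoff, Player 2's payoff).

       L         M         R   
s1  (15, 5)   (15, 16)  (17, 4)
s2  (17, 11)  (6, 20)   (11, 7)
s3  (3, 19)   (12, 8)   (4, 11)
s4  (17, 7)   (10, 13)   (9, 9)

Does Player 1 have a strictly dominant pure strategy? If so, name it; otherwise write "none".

none

s1 fails to dominate s2 at L (15<17).
s2 fails to dominate s1 at M (6<15).
s3 fails to dominate s1 at L (3<15).
s4 fails to dominate s1 at M (10<15).
No single strategy dominates all the others.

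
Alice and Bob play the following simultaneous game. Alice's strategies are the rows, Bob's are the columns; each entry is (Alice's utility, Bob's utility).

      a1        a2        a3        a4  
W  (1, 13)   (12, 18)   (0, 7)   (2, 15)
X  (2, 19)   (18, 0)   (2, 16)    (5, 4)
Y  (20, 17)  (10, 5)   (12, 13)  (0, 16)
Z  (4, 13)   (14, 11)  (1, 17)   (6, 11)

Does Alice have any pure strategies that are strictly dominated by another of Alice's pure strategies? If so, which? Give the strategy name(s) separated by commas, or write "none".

W

W is strictly dominated by X (a1: 2>1, a2: 18>12, a3: 2>0, a4: 5>2).
X: no other strategy beats it everywhere (W at a1 (2>1); Y at a2 (18>10); Z at a2 (18>14)).
Y: no other strategy beats it everywhere (W at a1 (20>1); X at a1 (20>2); Z at a1 (20>4)).
Nothing dominates Z: W at a1 (4>1); X at a1 (4>2); Y at a2 (14>10).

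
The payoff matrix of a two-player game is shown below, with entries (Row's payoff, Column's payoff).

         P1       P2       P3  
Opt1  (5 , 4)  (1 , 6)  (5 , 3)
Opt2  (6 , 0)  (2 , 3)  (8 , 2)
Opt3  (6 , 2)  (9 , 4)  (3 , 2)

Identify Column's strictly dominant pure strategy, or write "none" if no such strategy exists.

P2 vs P1: Opt1: 6>4, Opt2: 3>0, Opt3: 4>2.
P2 vs P3: Opt1: 6>3, Opt2: 3>2, Opt3: 4>2.
P2 strictly beats every other strategy against every opponent action, so it is strictly dominant.

P2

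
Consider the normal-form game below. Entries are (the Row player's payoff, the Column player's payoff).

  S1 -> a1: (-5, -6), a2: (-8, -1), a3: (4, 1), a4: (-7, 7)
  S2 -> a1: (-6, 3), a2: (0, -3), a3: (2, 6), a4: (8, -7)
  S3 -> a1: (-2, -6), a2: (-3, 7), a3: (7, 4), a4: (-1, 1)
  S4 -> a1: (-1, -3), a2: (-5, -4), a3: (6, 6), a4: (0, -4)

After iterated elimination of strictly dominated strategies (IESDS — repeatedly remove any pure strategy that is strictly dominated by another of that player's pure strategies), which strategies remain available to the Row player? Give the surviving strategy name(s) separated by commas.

Row S1 is eliminated: S3 beats it against every remaining column (a1: -2>-5, a2: -3>-8, a3: 7>4, a4: -1>-7).
Column a1 is eliminated: a3 beats it against every remaining row (S2: 6>3, S3: 4>-6, S4: 6>-3).
The Column player's strategy a4 is strictly dominated by a3 (S2: 6>-7, S3: 4>1, S4: 6>-4) and is removed.
Row S4 is eliminated: S3 beats it against every remaining column (a2: -3>-5, a3: 7>6).
Among the remaining strategies, none is strictly dominated by another pure strategy of the same player, so the elimination stops.
Surviving strategies — the Row player: {S2, S3}; the Column player: {a2, a3}.

S2, S3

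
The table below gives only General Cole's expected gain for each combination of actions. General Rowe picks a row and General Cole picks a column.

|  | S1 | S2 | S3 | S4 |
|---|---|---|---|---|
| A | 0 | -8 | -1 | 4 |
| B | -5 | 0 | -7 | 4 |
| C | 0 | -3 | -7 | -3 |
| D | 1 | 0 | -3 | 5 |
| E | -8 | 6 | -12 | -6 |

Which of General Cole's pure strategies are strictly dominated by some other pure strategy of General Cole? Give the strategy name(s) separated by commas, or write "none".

Nothing dominates S1: S2 at A (0>-8); S3 at A (0>-1); S4 at C (0>-3).
S2 is not dominated — it holds its own against S1 at B (0>-5); S3 at B (0>-7); S4 at C (-3=-3).
S3: dominated, since S1 does at least as well everywhere (A: 0>-1, B: -5>-7, C: 0>-7, D: 1>-3, E: -8>-12).
Nothing dominates S4: S1 at A (4>0); S2 at A (4>-8); S3 at A (4>-1).

S3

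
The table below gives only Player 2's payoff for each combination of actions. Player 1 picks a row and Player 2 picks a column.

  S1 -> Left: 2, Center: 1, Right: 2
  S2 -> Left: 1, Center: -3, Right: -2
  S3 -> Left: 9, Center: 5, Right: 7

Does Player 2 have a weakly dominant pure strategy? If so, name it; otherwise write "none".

Left vs Center: S1: 2>1, S2: 1>-3, S3: 9>5.
Left vs Right: S1: 2=2, S2: 1>-2, S3: 9>7.
Left is at least as good as every other strategy against every opponent action, so it is weakly dominant.

Left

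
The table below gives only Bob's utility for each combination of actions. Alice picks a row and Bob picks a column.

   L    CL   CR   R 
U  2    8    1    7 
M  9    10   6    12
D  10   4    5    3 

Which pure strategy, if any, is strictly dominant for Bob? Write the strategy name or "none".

none

L fails to dominate CL at U (2<8).
CL fails to dominate L at D (4<10).
CR fails to dominate L at U (1<2).
R fails to dominate L at D (3<10).
No single strategy dominates all the others.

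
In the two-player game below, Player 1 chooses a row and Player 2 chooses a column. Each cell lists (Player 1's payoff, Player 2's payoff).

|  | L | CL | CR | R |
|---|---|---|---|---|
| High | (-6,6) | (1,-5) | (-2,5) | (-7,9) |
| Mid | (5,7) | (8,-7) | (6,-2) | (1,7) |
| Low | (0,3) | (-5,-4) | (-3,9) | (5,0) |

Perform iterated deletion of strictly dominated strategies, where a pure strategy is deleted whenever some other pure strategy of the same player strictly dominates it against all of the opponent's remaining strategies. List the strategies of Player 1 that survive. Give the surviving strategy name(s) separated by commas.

For Player 1, Mid strictly dominates High on the remaining columns (L: 5>-6, CL: 8>1, CR: 6>-2, R: 1>-7); eliminate High.
Player 2's strategy CL is strictly dominated by L (Mid: 7>-7, Low: 3>-4) and is removed.
Among the remaining strategies, none is strictly dominated by another pure strategy of the same player, so the elimination stops.
Surviving strategies — Player 1: {Mid, Low}; Player 2: {L, CR, R}.

Mid, Low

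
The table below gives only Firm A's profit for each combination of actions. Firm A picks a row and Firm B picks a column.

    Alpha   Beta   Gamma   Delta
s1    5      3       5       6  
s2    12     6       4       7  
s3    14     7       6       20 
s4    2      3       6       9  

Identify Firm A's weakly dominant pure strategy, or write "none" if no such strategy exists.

s3 vs s1: Alpha: 14>5, Beta: 7>3, Gamma: 6>5, Delta: 20>6.
s3 vs s2: Alpha: 14>12, Beta: 7>6, Gamma: 6>4, Delta: 20>7.
s3 vs s4: Alpha: 14>2, Beta: 7>3, Gamma: 6=6, Delta: 20>9.
s3 is at least as good as every other strategy against every opponent action, so it is weakly dominant.

s3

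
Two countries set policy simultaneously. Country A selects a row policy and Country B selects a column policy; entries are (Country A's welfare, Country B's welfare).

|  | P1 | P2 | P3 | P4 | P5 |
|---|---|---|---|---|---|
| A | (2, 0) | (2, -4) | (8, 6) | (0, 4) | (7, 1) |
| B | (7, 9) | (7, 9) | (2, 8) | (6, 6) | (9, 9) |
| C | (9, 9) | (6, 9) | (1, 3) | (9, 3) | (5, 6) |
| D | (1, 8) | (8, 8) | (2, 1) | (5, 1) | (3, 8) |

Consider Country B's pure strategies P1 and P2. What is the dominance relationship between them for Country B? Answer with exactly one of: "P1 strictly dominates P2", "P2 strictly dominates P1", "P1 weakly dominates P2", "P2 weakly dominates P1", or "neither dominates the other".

Compare P1 to P2 across each opponent action: A: 0>-4, B: 9=9, C: 9=9, D: 8=8.
P1 is at least as good everywhere and strictly better somewhere (tied only at B, C, D), so P1 weakly but not strictly dominates P2.

P1 weakly dominates P2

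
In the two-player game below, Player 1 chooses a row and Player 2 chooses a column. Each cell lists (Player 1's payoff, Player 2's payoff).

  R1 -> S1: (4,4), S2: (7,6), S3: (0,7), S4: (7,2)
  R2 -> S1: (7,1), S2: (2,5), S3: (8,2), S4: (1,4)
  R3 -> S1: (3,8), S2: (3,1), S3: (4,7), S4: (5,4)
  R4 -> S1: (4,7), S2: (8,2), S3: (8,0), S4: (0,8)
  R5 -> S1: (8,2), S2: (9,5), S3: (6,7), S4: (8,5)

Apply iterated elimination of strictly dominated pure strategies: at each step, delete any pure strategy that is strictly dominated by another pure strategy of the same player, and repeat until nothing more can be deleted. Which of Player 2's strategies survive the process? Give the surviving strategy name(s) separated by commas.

S2, S3, S4

For Player 1, R5 strictly dominates R1 on the remaining columns (S1: 8>4, S2: 9>7, S3: 6>0, S4: 8>7); eliminate R1.
For Player 1, R5 strictly dominates R3 on the remaining columns (S1: 8>3, S2: 9>3, S3: 6>4, S4: 8>5); eliminate R3.
Player 2's strategy S1 is strictly dominated by S4 (R2: 4>1, R4: 8>7, R5: 5>2) and is removed.
Among the remaining strategies, none is strictly dominated by another pure strategy of the same player, so the elimination stops.
Surviving strategies — Player 1: {R2, R4, R5}; Player 2: {S2, S3, S4}.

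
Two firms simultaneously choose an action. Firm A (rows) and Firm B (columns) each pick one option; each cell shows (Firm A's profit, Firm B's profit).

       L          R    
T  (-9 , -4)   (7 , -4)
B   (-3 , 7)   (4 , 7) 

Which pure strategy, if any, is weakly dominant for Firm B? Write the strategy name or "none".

none

L ties R everywhere, so it does not weakly dominate R.
R ties L everywhere, so it does not weakly dominate L.
No single strategy dominates all the others.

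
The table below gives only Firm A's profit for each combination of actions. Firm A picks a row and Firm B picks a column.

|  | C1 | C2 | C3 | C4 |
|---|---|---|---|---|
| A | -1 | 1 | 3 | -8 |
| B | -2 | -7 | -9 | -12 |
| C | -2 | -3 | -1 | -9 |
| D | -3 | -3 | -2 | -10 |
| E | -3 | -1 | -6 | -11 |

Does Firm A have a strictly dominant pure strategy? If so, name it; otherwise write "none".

A vs B: C1: -1>-2, C2: 1>-7, C3: 3>-9, C4: -8>-12.
A vs C: C1: -1>-2, C2: 1>-3, C3: 3>-1, C4: -8>-9.
A vs D: C1: -1>-3, C2: 1>-3, C3: 3>-2, C4: -8>-10.
A vs E: C1: -1>-3, C2: 1>-1, C3: 3>-6, C4: -8>-11.
A strictly beats every other strategy against every opponent action, so it is strictly dominant.

A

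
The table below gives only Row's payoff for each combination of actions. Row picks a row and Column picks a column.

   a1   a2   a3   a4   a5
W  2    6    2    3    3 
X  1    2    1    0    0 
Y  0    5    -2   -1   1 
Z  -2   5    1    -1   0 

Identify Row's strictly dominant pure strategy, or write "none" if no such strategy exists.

W

W vs X: a1: 2>1, a2: 6>2, a3: 2>1, a4: 3>0, a5: 3>0.
W vs Y: a1: 2>0, a2: 6>5, a3: 2>-2, a4: 3>-1, a5: 3>1.
W vs Z: a1: 2>-2, a2: 6>5, a3: 2>1, a4: 3>-1, a5: 3>0.
W strictly beats every other strategy against every opponent action, so it is strictly dominant.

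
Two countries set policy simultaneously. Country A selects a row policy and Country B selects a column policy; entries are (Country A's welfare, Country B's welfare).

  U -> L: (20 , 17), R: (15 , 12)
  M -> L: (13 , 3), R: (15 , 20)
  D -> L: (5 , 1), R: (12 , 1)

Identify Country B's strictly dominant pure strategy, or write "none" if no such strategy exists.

L fails to dominate R at M (3<20).
R fails to dominate L at U (12<17).
No single strategy dominates all the others.

none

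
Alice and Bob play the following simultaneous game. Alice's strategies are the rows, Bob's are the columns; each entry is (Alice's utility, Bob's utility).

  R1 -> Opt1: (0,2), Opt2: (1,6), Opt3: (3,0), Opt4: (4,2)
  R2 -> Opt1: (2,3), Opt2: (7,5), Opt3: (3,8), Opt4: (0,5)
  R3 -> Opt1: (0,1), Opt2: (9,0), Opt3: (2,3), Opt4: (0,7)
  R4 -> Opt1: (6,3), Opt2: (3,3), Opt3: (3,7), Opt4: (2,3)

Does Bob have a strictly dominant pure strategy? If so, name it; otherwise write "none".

none

Opt1 fails to dominate Opt2 at R1 (2<6).
Opt2 fails to dominate Opt1 at R3 (0<1).
Opt3 fails to dominate Opt1 at R1 (0<2).
Opt4 fails to dominate Opt1 at R1 (2=2).
No single strategy dominates all the others.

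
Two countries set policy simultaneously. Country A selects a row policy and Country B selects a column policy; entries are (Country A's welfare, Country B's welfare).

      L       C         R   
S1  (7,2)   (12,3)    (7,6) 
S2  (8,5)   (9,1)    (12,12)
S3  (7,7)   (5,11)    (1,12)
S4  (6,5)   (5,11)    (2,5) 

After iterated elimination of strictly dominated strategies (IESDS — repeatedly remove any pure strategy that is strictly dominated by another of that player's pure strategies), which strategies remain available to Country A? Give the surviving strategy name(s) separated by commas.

S2

Country A's strategy S3 is strictly dominated by S2 (L: 8>7, C: 9>5, R: 12>1) and is removed.
Row S4 is eliminated: S1 beats it against every remaining column (L: 7>6, C: 12>5, R: 7>2).
Country B's strategy L is strictly dominated by R (S1: 6>2, S2: 12>5) and is removed.
Column C is eliminated: R beats it against every remaining row (S1: 6>3, S2: 12>1).
Country A's strategy S1 is strictly dominated by S2 (R: 12>7) and is removed.
Among the remaining strategies, none is strictly dominated by another pure strategy of the same player, so the elimination stops.
Surviving strategies — Country A: {S2}; Country B: {R}.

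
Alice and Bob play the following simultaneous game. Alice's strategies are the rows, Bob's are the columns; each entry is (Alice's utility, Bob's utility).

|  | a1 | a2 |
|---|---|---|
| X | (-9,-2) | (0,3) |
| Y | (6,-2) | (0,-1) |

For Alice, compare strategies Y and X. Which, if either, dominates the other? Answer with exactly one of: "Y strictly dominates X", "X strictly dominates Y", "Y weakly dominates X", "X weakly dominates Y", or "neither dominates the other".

Y's payoffs vs X's, by Bob's action — a1: 6>-9, a2: 0=0.
Y is at least as good everywhere and strictly better somewhere (tied only at a2), so Y weakly but not strictly dominates X.

Y weakly dominates X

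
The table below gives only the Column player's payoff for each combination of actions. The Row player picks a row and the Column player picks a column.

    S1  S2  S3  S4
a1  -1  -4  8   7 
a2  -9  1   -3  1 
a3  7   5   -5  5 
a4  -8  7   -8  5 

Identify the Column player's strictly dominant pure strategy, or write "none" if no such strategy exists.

none

S1 fails to dominate S2 at a2 (-9<1).
S2 fails to dominate S1 at a1 (-4<-1).
S3 fails to dominate S1 at a3 (-5<7).
S4 fails to dominate S1 at a3 (5<7).
No single strategy dominates all the others.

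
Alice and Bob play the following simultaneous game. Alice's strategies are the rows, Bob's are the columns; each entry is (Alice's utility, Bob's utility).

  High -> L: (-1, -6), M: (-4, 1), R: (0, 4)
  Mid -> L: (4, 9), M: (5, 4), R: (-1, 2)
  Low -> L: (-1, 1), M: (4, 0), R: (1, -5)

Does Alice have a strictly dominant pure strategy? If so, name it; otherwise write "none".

High fails to dominate Mid at L (-1<4).
Mid fails to dominate High at R (-1<0).
Low fails to dominate High at L (-1=-1).
No single strategy dominates all the others.

none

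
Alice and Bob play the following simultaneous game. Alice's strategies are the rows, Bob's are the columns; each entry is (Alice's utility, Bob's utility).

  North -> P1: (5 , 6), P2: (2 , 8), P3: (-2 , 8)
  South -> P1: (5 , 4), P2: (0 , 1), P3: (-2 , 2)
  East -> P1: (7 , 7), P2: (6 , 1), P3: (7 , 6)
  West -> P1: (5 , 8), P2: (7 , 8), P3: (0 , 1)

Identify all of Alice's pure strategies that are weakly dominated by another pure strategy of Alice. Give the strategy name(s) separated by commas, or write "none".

North, South

East weakly dominates North — P1: 7>5, P2: 6>2, P3: 7>-2.
South: dominated, since North does at least as well everywhere (P1: 5=5, P2: 2>0, P3: -2=-2).
East is not dominated — it holds its own against North at P1 (7>5); South at P1 (7>5); West at P1 (7>5).
Nothing dominates West: North at P2 (7>2); South at P2 (7>0); East at P2 (7>6).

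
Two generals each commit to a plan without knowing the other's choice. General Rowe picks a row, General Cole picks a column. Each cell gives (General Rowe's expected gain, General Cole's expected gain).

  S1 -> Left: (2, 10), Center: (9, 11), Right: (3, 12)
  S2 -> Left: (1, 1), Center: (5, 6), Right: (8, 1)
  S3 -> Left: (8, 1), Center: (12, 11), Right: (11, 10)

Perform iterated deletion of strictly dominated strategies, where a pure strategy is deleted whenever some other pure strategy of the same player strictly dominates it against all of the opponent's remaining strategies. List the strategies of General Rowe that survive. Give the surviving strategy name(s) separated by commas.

S3

For General Rowe, S3 strictly dominates S1 on the remaining columns (Left: 8>2, Center: 12>9, Right: 11>3); eliminate S1.
For General Rowe, S3 strictly dominates S2 on the remaining columns (Left: 8>1, Center: 12>5, Right: 11>8); eliminate S2.
For General Cole, Center strictly dominates Left on the remaining rows (S3: 11>1); eliminate Left.
For General Cole, Center strictly dominates Right on the remaining rows (S3: 11>10); eliminate Right.
Among the remaining strategies, none is strictly dominated by another pure strategy of the same player, so the elimination stops.
Surviving strategies — General Rowe: {S3}; General Cole: {Center}.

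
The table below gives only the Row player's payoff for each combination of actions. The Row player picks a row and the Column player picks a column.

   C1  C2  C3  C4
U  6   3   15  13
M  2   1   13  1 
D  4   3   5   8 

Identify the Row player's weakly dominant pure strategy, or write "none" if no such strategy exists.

U

U vs M: C1: 6>2, C2: 3>1, C3: 15>13, C4: 13>1.
U vs D: C1: 6>4, C2: 3=3, C3: 15>5, C4: 13>8.
U is at least as good as every other strategy against every opponent action, so it is weakly dominant.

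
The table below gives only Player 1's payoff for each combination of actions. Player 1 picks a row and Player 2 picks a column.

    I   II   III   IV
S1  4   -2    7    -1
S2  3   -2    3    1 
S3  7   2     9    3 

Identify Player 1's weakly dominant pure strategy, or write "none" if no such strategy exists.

S3 vs S1: I: 7>4, II: 2>-2, III: 9>7, IV: 3>-1.
S3 vs S2: I: 7>3, II: 2>-2, III: 9>3, IV: 3>1.
S3 is at least as good as every other strategy against every opponent action, so it is weakly dominant.

S3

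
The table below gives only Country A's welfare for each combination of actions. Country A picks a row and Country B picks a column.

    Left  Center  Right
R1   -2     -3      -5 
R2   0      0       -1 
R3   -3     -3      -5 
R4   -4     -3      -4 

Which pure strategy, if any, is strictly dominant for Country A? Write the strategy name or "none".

R2

R2 vs R1: Left: 0>-2, Center: 0>-3, Right: -1>-5.
R2 vs R3: Left: 0>-3, Center: 0>-3, Right: -1>-5.
R2 vs R4: Left: 0>-4, Center: 0>-3, Right: -1>-4.
R2 strictly beats every other strategy against every opponent action, so it is strictly dominant.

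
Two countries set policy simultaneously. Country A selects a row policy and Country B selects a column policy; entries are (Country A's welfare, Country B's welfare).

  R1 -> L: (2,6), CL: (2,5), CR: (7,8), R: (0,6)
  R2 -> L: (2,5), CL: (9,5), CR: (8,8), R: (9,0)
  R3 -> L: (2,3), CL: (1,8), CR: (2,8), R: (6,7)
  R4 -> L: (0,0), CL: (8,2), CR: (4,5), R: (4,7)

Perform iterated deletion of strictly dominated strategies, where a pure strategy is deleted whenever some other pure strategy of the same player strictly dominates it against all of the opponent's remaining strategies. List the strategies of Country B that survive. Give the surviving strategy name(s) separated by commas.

CR

Row R4 is eliminated: R2 beats it against every remaining column (L: 2>0, CL: 9>8, CR: 8>4, R: 9>4).
Column L is eliminated: CR beats it against every remaining row (R1: 8>6, R2: 8>5, R3: 8>3).
Row R1 is eliminated: R2 beats it against every remaining column (CL: 9>2, CR: 8>7, R: 9>0).
For Country A, R2 strictly dominates R3 on the remaining columns (CL: 9>1, CR: 8>2, R: 9>6); eliminate R3.
For Country B, CR strictly dominates CL on the remaining rows (R2: 8>5); eliminate CL.
For Country B, CR strictly dominates R on the remaining rows (R2: 8>0); eliminate R.
Among the remaining strategies, none is strictly dominated by another pure strategy of the same player, so the elimination stops.
Surviving strategies — Country A: {R2}; Country B: {CR}.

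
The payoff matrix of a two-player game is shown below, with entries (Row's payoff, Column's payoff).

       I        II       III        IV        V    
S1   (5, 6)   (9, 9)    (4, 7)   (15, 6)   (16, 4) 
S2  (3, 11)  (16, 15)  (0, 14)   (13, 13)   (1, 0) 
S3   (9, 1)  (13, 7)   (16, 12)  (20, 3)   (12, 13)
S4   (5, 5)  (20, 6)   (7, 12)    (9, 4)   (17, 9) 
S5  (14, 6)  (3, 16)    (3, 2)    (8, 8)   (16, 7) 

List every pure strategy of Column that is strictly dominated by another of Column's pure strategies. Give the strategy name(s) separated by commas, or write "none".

I, IV

II strictly dominates I — S1: 9>6, S2: 15>11, S3: 7>1, S4: 6>5, S5: 16>6.
II is not dominated — it holds its own against I at S1 (9>6); III at S1 (9>7); IV at S1 (9>6); V at S1 (9>4).
III: no other strategy beats it everywhere (I at S1 (7>6); II at S3 (12>7); IV at S1 (7>6); V at S1 (7>4)).
IV is strictly dominated by II (S1: 9>6, S2: 15>13, S3: 7>3, S4: 6>4, S5: 16>8).
V is not dominated — it holds its own against I at S3 (13>1); II at S3 (13>7); III at S3 (13>12); IV at S3 (13>3).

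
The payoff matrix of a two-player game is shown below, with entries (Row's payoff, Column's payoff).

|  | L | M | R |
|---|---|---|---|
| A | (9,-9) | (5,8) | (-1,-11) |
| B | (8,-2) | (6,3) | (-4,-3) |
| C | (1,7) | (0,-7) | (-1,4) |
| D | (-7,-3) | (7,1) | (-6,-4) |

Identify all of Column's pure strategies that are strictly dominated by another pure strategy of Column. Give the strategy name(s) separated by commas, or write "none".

L is not dominated — it holds its own against M at C (7>-7); R at A (-9>-11).
M: no other strategy beats it everywhere (L at A (8>-9); R at A (8>-11)).
R is strictly dominated by L (A: -9>-11, B: -2>-3, C: 7>4, D: -3>-4).

R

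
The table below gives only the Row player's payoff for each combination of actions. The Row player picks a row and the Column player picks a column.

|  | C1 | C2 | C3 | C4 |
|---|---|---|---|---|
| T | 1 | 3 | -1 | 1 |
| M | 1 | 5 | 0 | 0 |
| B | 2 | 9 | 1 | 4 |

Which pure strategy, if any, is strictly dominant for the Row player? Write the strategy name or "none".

B

B vs T: C1: 2>1, C2: 9>3, C3: 1>-1, C4: 4>1.
B vs M: C1: 2>1, C2: 9>5, C3: 1>0, C4: 4>0.
B strictly beats every other strategy against every opponent action, so it is strictly dominant.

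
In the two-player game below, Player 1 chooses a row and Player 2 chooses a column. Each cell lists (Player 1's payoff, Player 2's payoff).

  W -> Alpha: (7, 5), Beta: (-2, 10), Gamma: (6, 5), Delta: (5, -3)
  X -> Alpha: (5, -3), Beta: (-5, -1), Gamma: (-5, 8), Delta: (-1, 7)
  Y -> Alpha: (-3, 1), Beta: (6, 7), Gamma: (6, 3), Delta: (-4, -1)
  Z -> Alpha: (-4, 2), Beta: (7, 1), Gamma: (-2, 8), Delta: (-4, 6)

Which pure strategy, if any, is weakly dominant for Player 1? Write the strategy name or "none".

W fails to dominate Y at Beta (-2<6).
X fails to dominate W at Alpha (5<7).
Y fails to dominate W at Alpha (-3<7).
Z fails to dominate W at Alpha (-4<7).
No single strategy dominates all the others.

none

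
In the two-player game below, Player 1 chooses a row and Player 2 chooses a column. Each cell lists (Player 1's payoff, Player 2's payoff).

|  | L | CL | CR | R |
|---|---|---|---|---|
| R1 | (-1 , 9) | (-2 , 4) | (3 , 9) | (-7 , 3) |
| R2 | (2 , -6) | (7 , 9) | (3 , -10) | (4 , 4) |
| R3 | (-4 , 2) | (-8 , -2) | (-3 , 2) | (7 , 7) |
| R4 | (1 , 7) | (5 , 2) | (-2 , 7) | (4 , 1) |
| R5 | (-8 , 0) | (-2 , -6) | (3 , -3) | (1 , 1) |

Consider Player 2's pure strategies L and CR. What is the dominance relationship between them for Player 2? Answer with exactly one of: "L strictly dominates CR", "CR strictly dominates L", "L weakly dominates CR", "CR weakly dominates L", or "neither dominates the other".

L weakly dominates CR

L's payoffs vs CR's, by Player 1's action — R1: 9=9, R2: -6>-10, R3: 2=2, R4: 7=7, R5: 0>-3.
L is at least as good everywhere and strictly better somewhere (tied only at R1, R3, R4), so L weakly but not strictly dominates CR.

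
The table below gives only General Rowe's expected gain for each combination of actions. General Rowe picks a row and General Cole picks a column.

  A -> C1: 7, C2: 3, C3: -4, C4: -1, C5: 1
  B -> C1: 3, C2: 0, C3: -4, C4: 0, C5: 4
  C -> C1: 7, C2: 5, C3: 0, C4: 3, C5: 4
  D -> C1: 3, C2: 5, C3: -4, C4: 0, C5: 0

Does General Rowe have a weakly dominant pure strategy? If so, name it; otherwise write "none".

C vs A: C1: 7=7, C2: 5>3, C3: 0>-4, C4: 3>-1, C5: 4>1.
C vs B: C1: 7>3, C2: 5>0, C3: 0>-4, C4: 3>0, C5: 4=4.
C vs D: C1: 7>3, C2: 5=5, C3: 0>-4, C4: 3>0, C5: 4>0.
C is at least as good as every other strategy against every opponent action, so it is weakly dominant.

C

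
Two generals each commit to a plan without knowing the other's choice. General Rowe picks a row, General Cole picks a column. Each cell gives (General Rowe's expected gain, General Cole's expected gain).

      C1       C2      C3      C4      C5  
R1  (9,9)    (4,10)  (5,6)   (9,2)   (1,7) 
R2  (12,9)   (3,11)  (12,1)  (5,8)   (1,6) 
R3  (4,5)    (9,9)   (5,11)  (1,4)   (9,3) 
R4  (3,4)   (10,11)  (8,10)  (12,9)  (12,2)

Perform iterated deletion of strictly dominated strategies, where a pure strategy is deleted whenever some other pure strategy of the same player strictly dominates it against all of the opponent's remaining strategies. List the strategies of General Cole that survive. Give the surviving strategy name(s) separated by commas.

For General Cole, C2 strictly dominates C1 on the remaining rows (R1: 10>9, R2: 11>9, R3: 9>5, R4: 11>4); eliminate C1.
Row R1 is eliminated: R4 beats it against every remaining column (C2: 10>4, C3: 8>5, C4: 12>9, C5: 12>1).
For General Rowe, R4 strictly dominates R3 on the remaining columns (C2: 10>9, C3: 8>5, C4: 12>1, C5: 12>9); eliminate R3.
For General Cole, C2 strictly dominates C3 on the remaining rows (R2: 11>1, R4: 11>10); eliminate C3.
For General Rowe, R4 strictly dominates R2 on the remaining columns (C2: 10>3, C4: 12>5, C5: 12>1); eliminate R2.
Column C4 is eliminated: C2 beats it against every remaining row (R4: 11>9).
Column C5 is eliminated: C2 beats it against every remaining row (R4: 11>2).
Among the remaining strategies, none is strictly dominated by another pure strategy of the same player, so the elimination stops.
Surviving strategies — General Rowe: {R4}; General Cole: {C2}.

C2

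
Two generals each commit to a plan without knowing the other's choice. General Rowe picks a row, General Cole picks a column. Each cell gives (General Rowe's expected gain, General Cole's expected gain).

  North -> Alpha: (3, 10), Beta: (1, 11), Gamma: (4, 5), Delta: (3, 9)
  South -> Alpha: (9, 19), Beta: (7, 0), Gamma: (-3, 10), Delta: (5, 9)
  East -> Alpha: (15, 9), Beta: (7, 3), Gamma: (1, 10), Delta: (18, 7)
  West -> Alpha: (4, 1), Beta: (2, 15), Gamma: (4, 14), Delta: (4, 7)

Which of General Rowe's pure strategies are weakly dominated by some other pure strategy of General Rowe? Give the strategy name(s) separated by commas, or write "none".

North, South

North is weakly dominated by West (Alpha: 4>3, Beta: 2>1, Gamma: 4=4, Delta: 4>3).
South: dominated, since East does at least as well everywhere (Alpha: 15>9, Beta: 7=7, Gamma: 1>-3, Delta: 18>5).
Nothing dominates East: North at Alpha (15>3); South at Alpha (15>9); West at Alpha (15>4).
West is not dominated — it holds its own against North at Alpha (4>3); South at Gamma (4>-3); East at Gamma (4>1).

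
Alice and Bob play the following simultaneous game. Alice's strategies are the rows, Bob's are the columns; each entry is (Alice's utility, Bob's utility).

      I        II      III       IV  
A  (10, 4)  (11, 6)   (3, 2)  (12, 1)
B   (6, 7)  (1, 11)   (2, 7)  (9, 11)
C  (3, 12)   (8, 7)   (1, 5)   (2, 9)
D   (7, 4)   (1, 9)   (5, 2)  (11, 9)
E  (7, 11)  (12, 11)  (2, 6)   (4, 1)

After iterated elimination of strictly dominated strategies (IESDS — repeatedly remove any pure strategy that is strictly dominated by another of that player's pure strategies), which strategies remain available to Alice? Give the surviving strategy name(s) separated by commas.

A, E

For Alice, A strictly dominates B on the remaining columns (I: 10>6, II: 11>1, III: 3>2, IV: 12>9); eliminate B.
Row C is eliminated: A beats it against every remaining column (I: 10>3, II: 11>8, III: 3>1, IV: 12>2).
Column III is eliminated: I beats it against every remaining row (A: 4>2, D: 4>2, E: 11>6).
Alice's strategy D is strictly dominated by A (I: 10>7, II: 11>1, IV: 12>11) and is removed.
Bob's strategy IV is strictly dominated by I (A: 4>1, E: 11>1) and is removed.
Among the remaining strategies, none is strictly dominated by another pure strategy of the same player, so the elimination stops.
Surviving strategies — Alice: {A, E}; Bob: {I, II}.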